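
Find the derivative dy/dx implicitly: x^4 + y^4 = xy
Differentiate the relation implicitly: treat y = y(x) and apply the chain rule, so every y-derivative picks up a y' = dy/dx factor.

With everything moved to the left-hand side, differentiate term by term:
  d/dx[x^4] = 4x^3
  d/dx[-xy] = -x·y' - y
  d/dx[y^4] = 4y^3·y'

Separating the contributions that come from x directly and those that come through y:
  without y':      4x^3 - y
  multiplying y':  -x + 4y^3

so (4x^3 - y) + (-x + 4y^3)·y' = 0, and therefore
  dy/dx = -(4x^3 - y)/(-x + 4y^3) = (4x^3 - y)/(x - 4y^3)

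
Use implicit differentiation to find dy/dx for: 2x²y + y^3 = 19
Differentiate both sides with respect to x, treating y as y(x). By the chain rule, any term containing y contributes a factor of y' = dy/dx when we differentiate it.

Move every term to one side and write the relation as F(x, y) = 0. Term by term,
  d/dx[2x^2y] = 2x^2·y' + 4xy
  d/dx[y^3] = 3y^2·y'
  d/dx[-19] = 0

The pieces without y' make up ∂F/∂x and the coefficient of y' is ∂F/∂y:
  ∂F/∂x = 4xy,
  ∂F/∂y = 2x^2 + 3y^2.

Since d/dx[F] = ∂F/∂x + (∂F/∂y)·y' = 0, solve for y':
  (∂F/∂y)·y' = -∂F/∂x
  dy/dx = -(∂F/∂x)/(∂F/∂y) = -(4xy)/(2x^2 + 3y^2) = -4xy/(2x^2 + 3y^2)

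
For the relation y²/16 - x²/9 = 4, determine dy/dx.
Take d/dx of both sides. Since y is implicitly a function of x, the chain rule attaches a y' = dy/dx factor whenever we differentiate through y.

Set F(x, y) = (left side) − (right side), so the curve is F = 0. Differentiating each term of F:
  d/dx[-x^2/9] = -2x/9
  d/dx[y^2/16] = y·y'/8
  d/dx[-4] = 0

Collecting, the y'-free part is the partial derivative in x and the y' coefficient is the partial derivative in y:
  ∂F/∂x = -2x/9
  ∂F/∂y = y/8

so d/dx[F(x, y(x))] = ∂F/∂x + (∂F/∂y)·y' = 0. Rearranging,
  dy/dx = -(∂F/∂x)/(∂F/∂y) = -(-2x/9)/(y/8) = 16x/(9y)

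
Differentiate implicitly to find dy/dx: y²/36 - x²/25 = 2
Take d/dx of both sides. Since y is implicitly a function of x, the chain rule attaches a y' = dy/dx factor whenever we differentiate through y.

Set F(x, y) = (left side) − (right side), so the curve is F = 0. Differentiating each term of F:
  d/dx[-x^2/25] = -2x/25
  d/dx[y^2/36] = y·y'/18
  d/dx[-2] = 0

Collecting, the y'-free part is the partial derivative in x and the y' coefficient is the partial derivative in y:
  ∂F/∂x = -2x/25
  ∂F/∂y = y/18

so d/dx[F(x, y(x))] = ∂F/∂x + (∂F/∂y)·y' = 0. Rearranging,
  dy/dx = -(∂F/∂x)/(∂F/∂y) = -(-2x/25)/(y/18) = 36x/(25y)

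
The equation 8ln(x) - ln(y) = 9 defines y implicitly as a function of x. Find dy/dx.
Take d/dx of both sides. Since y is implicitly a function of x, the chain rule attaches a y' = dy/dx factor whenever we differentiate through y.

Set F(x, y) = (left side) − (right side), so the curve is F = 0. Differentiating each term of F:
  d/dx[8ln(x)] = 8/x
  d/dx[-ln(y)] = -y'/y
  d/dx[-9] = 0

Collecting, the y'-free part is the partial derivative in x and the y' coefficient is the partial derivative in y:
  ∂F/∂x = 8/x
  ∂F/∂y = -1/y

so d/dx[F(x, y(x))] = ∂F/∂x + (∂F/∂y)·y' = 0. Rearranging,
  dy/dx = -(∂F/∂x)/(∂F/∂y) = -(8/x)/(-1/y) = 8y/x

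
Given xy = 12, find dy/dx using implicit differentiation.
Take d/dx of both sides. Since y is implicitly a function of x, the chain rule attaches a y' = dy/dx factor whenever we differentiate through y.

Set F(x, y) = (left side) − (right side), so the curve is F = 0. Differentiating each term of F:
  d/dx[xy] = x·y' + y
  d/dx[-12] = 0

Collecting, the y'-free part is the partial derivative in x and the y' coefficient is the partial derivative in y:
  ∂F/∂x = y
  ∂F/∂y = x

so d/dx[F(x, y(x))] = ∂F/∂x + (∂F/∂y)·y' = 0. Rearranging,
  dy/dx = -(∂F/∂x)/(∂F/∂y) = -(y)/(x) = -y/x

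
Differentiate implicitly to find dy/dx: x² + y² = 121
Apply d/dx to both sides, remembering that y depends on x. Each occurrence of y therefore brings in a y' = dy/dx via the chain rule.

With F(x, y) equal to the left-hand side minus the right, differentiate F term by term:
  d/dx[x^2] = 2x
  d/dx[y^2] = 2y·y'
  d/dx[-121] = 0
Adding these up, d/dx[F] = 0 becomes
  (2x) + (2y)·y' = 0,
so isolating y',
  dy/dx = -(2x)/(2y) = -x/y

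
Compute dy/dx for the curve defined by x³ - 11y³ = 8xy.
Differentiate both sides with respect to x, treating y as y(x). By the chain rule, any term containing y contributes a factor of y' = dy/dx when we differentiate it.

Move every term to one side and write the relation as F(x, y) = 0. Term by term,
  d/dx[x^3] = 3x^2
  d/dx[-8xy] = -8x·y' - 8y
  d/dx[-11y^3] = -33y^2·y'

The pieces without y' make up ∂F/∂x and the coefficient of y' is ∂F/∂y:
  ∂F/∂x = 3x^2 - 8y,
  ∂F/∂y = -8x - 33y^2.

Since d/dx[F] = ∂F/∂x + (∂F/∂y)·y' = 0, solve for y':
  (∂F/∂y)·y' = -∂F/∂x
  dy/dx = -(∂F/∂x)/(∂F/∂y) = -(3x^2 - 8y)/(-8x - 33y^2) = (3x^2 - 8y)/(8x + 33y^2)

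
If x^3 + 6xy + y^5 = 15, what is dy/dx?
Differentiate the relation implicitly: treat y = y(x) and apply the chain rule, so every y-derivative picks up a y' = dy/dx factor.

With everything moved to the left-hand side, differentiate term by term:
  d/dx[x^3] = 3x^2
  d/dx[6xy] = 6x·y' + 6y
  d/dx[y^5] = 5y^4·y'
  d/dx[-15] = 0

Separating the contributions that come from x directly and those that come through y:
  without y':      3x^2 + 6y
  multiplying y':  6x + 5y^4

so (3x^2 + 6y) + (6x + 5y^4)·y' = 0, and therefore
  dy/dx = -(3x^2 + 6y)/(6x + 5y^4) = 3(-x^2 - 2y)/(6x + 5y^4)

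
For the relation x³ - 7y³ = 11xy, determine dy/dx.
Take d/dx of both sides. Since y is implicitly a function of x, the chain rule attaches a y' = dy/dx factor whenever we differentiate through y.

Set F(x, y) = (left side) − (right side), so the curve is F = 0. Differentiating each term of F:
  d/dx[x^3] = 3x^2
  d/dx[-11xy] = -11x·y' - 11y
  d/dx[-7y^3] = -21y^2·y'

Collecting, the y'-free part is the partial derivative in x and the y' coefficient is the partial derivative in y:
  ∂F/∂x = 3x^2 - 11y
  ∂F/∂y = -11x - 21y^2

so d/dx[F(x, y(x))] = ∂F/∂x + (∂F/∂y)·y' = 0. Rearranging,
  dy/dx = -(∂F/∂x)/(∂F/∂y) = -(3x^2 - 11y)/(-11x - 21y^2) = (3x^2 - 11y)/(11x + 21y^2)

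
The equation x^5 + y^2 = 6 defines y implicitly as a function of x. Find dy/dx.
Apply d/dx to both sides, remembering that y depends on x. Each occurrence of y therefore brings in a y' = dy/dx via the chain rule.

With F(x, y) equal to the left-hand side minus the right, differentiate F term by term:
  d/dx[x^5] = 5x^4
  d/dx[y^2] = 2y·y'
  d/dx[-6] = 0
Adding these up, d/dx[F] = 0 becomes
  (5x^4) + (2y)·y' = 0,
so isolating y',
  dy/dx = -(5x^4)/(2y) = -5x^4/(2y)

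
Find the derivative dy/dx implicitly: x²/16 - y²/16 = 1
Take d/dx of both sides. Since y is implicitly a function of x, the chain rule attaches a y' = dy/dx factor whenever we differentiate through y.

Set F(x, y) = (left side) − (right side), so the curve is F = 0. Differentiating each term of F:
  d/dx[x^2/16] = x/8
  d/dx[-y^2/16] = -y·y'/8
  d/dx[-1] = 0

Collecting, the y'-free part is the partial derivative in x and the y' coefficient is the partial derivative in y:
  ∂F/∂x = x/8
  ∂F/∂y = -y/8

so d/dx[F(x, y(x))] = ∂F/∂x + (∂F/∂y)·y' = 0. Rearranging,
  dy/dx = -(∂F/∂x)/(∂F/∂y) = -(x/8)/(-y/8) = x/y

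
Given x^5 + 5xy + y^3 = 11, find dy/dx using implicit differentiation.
Differentiate the relation implicitly: treat y = y(x) and apply the chain rule, so every y-derivative picks up a y' = dy/dx factor.

With everything moved to the left-hand side, differentiate term by term:
  d/dx[x^5] = 5x^4
  d/dx[5xy] = 5x·y' + 5y
  d/dx[y^3] = 3y^2·y'
  d/dx[-11] = 0

Separating the contributions that come from x directly and those that come through y:
  without y':      5x^4 + 5y
  multiplying y':  5x + 3y^2

so (5x^4 + 5y) + (5x + 3y^2)·y' = 0, and therefore
  dy/dx = -(5x^4 + 5y)/(5x + 3y^2) = 5(-x^4 - y)/(5x + 3y^2)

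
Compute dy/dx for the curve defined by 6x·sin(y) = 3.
Apply d/dx to both sides, remembering that y depends on x. Each occurrence of y therefore brings in a y' = dy/dx via the chain rule.

With F(x, y) equal to the left-hand side minus the right, differentiate F term by term:
  d/dx[6x·sin(y)] = 6x·y'·cos(y) + 6sin(y)
  d/dx[-3] = 0
Adding these up, d/dx[F] = 0 becomes
  (6sin(y)) + (6x·cos(y))·y' = 0,
so isolating y',
  dy/dx = -(6sin(y))/(6x·cos(y)) = -tan(y)/x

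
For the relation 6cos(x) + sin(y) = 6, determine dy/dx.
Differentiate the relation implicitly: treat y = y(x) and apply the chain rule, so every y-derivative picks up a y' = dy/dx factor.

With everything moved to the left-hand side, differentiate term by term:
  d/dx[sin(y)] = y'·cos(y)
  d/dx[6cos(x)] = -6sin(x)
  d/dx[-6] = 0

Separating the contributions that come from x directly and those that come through y:
  without y':      -6sin(x)
  multiplying y':  cos(y)

so (-6sin(x)) + (cos(y))·y' = 0, and therefore
  dy/dx = -(-6sin(x))/(cos(y)) = 6sin(x)/cos(y)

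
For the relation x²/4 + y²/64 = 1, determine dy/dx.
Take d/dx of both sides. Since y is implicitly a function of x, the chain rule attaches a y' = dy/dx factor whenever we differentiate through y.

Set F(x, y) = (left side) − (right side), so the curve is F = 0. Differentiating each term of F:
  d/dx[x^2/4] = x/2
  d/dx[y^2/64] = y·y'/32
  d/dx[-1] = 0

Collecting, the y'-free part is the partial derivative in x and the y' coefficient is the partial derivative in y:
  ∂F/∂x = x/2
  ∂F/∂y = y/32

so d/dx[F(x, y(x))] = ∂F/∂x + (∂F/∂y)·y' = 0. Rearranging,
  dy/dx = -(∂F/∂x)/(∂F/∂y) = -(x/2)/(y/32) = -16x/y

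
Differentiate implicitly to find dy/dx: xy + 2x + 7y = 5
Differentiate both sides with respect to x, treating y as y(x). By the chain rule, any term containing y contributes a factor of y' = dy/dx when we differentiate it.

Move every term to one side and write the relation as F(x, y) = 0. Term by term,
  d/dx[xy] = x·y' + y
  d/dx[2x] = 2
  d/dx[7y] = 7·y'
  d/dx[-5] = 0

The pieces without y' make up ∂F/∂x and the coefficient of y' is ∂F/∂y:
  ∂F/∂x = y + 2,
  ∂F/∂y = x + 7.

Since d/dx[F] = ∂F/∂x + (∂F/∂y)·y' = 0, solve for y':
  (∂F/∂y)·y' = -∂F/∂x
  dy/dx = -(∂F/∂x)/(∂F/∂y) = -(y + 2)/(x + 7) = (-y - 2)/(x + 7)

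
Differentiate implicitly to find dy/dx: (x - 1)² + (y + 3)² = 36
Take d/dx of both sides. Since y is implicitly a function of x, the chain rule attaches a y' = dy/dx factor whenever we differentiate through y.

Set F(x, y) = (left side) − (right side), so the curve is F = 0. Differentiating each term of F:
  d/dx[(x - 1)^2] = 2x - 2
  d/dx[(y + 3)^2] = 2·y'(y + 3)
  d/dx[-36] = 0

Collecting, the y'-free part is the partial derivative in x and the y' coefficient is the partial derivative in y:
  ∂F/∂x = 2x - 2
  ∂F/∂y = 2y + 6

so d/dx[F(x, y(x))] = ∂F/∂x + (∂F/∂y)·y' = 0. Rearranging,
  dy/dx = -(∂F/∂x)/(∂F/∂y) = -(2x - 2)/(2y + 6) = (1 - x)/(y + 3)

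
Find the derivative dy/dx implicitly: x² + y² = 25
Take d/dx of both sides. Since y is implicitly a function of x, the chain rule attaches a y' = dy/dx factor whenever we differentiate through y.

Set F(x, y) = (left side) − (right side), so the curve is F = 0. Differentiating each term of F:
  d/dx[x^2] = 2x
  d/dx[y^2] = 2y·y'
  d/dx[-25] = 0

Collecting, the y'-free part is the partial derivative in x and the y' coefficient is the partial derivative in y:
  ∂F/∂x = 2x
  ∂F/∂y = 2y

so d/dx[F(x, y(x))] = ∂F/∂x + (∂F/∂y)·y' = 0. Rearranging,
  dy/dx = -(∂F/∂x)/(∂F/∂y) = -(2x)/(2y) = -x/y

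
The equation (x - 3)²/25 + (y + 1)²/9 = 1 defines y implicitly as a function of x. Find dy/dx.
Differentiate both sides with respect to x, treating y as y(x). By the chain rule, any term containing y contributes a factor of y' = dy/dx when we differentiate it.

Move every term to one side and write the relation as F(x, y) = 0. Term by term,
  d/dx[(x - 3)^2/25] = 2x/25 - 6/25
  d/dx[(y + 1)^2/9] = 2·y'(y + 1)/9
  d/dx[-1] = 0

The pieces without y' make up ∂F/∂x and the coefficient of y' is ∂F/∂y:
  ∂F/∂x = 2x/25 - 6/25,
  ∂F/∂y = 2y/9 + 2/9.

Since d/dx[F] = ∂F/∂x + (∂F/∂y)·y' = 0, solve for y':
  (∂F/∂y)·y' = -∂F/∂x
  dy/dx = -(∂F/∂x)/(∂F/∂y) = -(2x/25 - 6/25)/(2y/9 + 2/9)
        = -(2(x - 3)/25)/(2(y + 1)/9) = 9(3 - x)/(25(y + 1))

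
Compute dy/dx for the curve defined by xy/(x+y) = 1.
Take d/dx of both sides. Since y is implicitly a function of x, the chain rule attaches a y' = dy/dx factor whenever we differentiate through y.

Set F(x, y) = (left side) − (right side), so the curve is F = 0. Differentiating each term of F:
  d/dx[xy/(x + y)] = xy(-y' - 1)/(x + y)^2 + x·y'/(x + y) + y/(x + y)
  d/dx[-1] = 0

Collecting, the y'-free part is the partial derivative in x and the y' coefficient is the partial derivative in y:
  ∂F/∂x = -xy/(x + y)^2 + y/(x + y)
  ∂F/∂y = -xy/(x + y)^2 + x/(x + y)

so d/dx[F(x, y(x))] = ∂F/∂x + (∂F/∂y)·y' = 0. Rearranging,
  dy/dx = -(∂F/∂x)/(∂F/∂y) = -(-xy/(x + y)^2 + y/(x + y))/(-xy/(x + y)^2 + x/(x + y))
        = -(y^2/(x + y)^2)/(x^2/(x + y)^2) = -y^2/x^2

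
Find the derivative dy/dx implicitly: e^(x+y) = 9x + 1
Apply d/dx to both sides, remembering that y depends on x. Each occurrence of y therefore brings in a y' = dy/dx via the chain rule.

With F(x, y) equal to the left-hand side minus the right, differentiate F term by term:
  d/dx[-9x] = -9
  d/dx[e^(x + y)] = (y' + 1)·e^(x + y)
  d/dx[-1] = 0
Adding these up, d/dx[F] = 0 becomes
  (e^(x + y) - 9) + (e^(x + y))·y' = 0,
so isolating y',
  dy/dx = -(e^(x + y) - 9)/(e^(x + y)) = 9e^(-x - y) - 1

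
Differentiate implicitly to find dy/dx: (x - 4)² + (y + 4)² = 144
Differentiate the relation implicitly: treat y = y(x) and apply the chain rule, so every y-derivative picks up a y' = dy/dx factor.

With everything moved to the left-hand side, differentiate term by term:
  d/dx[(x - 4)^2] = 2x - 8
  d/dx[(y + 4)^2] = 2·y'(y + 4)
  d/dx[-144] = 0

Separating the contributions that come from x directly and those that come through y:
  without y':      2x - 8
  multiplying y':  2y + 8

so (2x - 8) + (2y + 8)·y' = 0, and therefore
  dy/dx = -(2x - 8)/(2y + 8) = (4 - x)/(y + 4)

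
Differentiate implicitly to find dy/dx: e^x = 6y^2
Apply d/dx to both sides, remembering that y depends on x. Each occurrence of y therefore brings in a y' = dy/dx via the chain rule.

With F(x, y) equal to the left-hand side minus the right, differentiate F term by term:
  d/dx[-6y^2] = -12y·y'
  d/dx[e^(x)] = e^(x)
Adding these up, d/dx[F] = 0 becomes
  (e^(x)) + (-12y)·y' = 0,
so isolating y',
  dy/dx = -(e^(x))/(-12y) = e^(x)/(12y)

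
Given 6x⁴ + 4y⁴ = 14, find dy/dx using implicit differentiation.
Apply d/dx to both sides, remembering that y depends on x. Each occurrence of y therefore brings in a y' = dy/dx via the chain rule.

With F(x, y) equal to the left-hand side minus the right, differentiate F term by term:
  d/dx[6x^4] = 24x^3
  d/dx[4y^4] = 16y^3·y'
  d/dx[-14] = 0
Adding these up, d/dx[F] = 0 becomes
  (24x^3) + (16y^3)·y' = 0,
so isolating y',
  dy/dx = -(24x^3)/(16y^3) = -3x^3/(2y^3)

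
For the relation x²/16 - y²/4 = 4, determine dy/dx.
Differentiate the relation implicitly: treat y = y(x) and apply the chain rule, so every y-derivative picks up a y' = dy/dx factor.

With everything moved to the left-hand side, differentiate term by term:
  d/dx[x^2/16] = x/8
  d/dx[-y^2/4] = -y·y'/2
  d/dx[-4] = 0

Separating the contributions that come from x directly and those that come through y:
  without y':      x/8
  multiplying y':  -y/2

so (x/8) + (-y/2)·y' = 0, and therefore
  dy/dx = -(x/8)/(-y/2) = x/(4y)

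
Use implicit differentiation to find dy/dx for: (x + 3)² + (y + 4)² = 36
Apply d/dx to both sides, remembering that y depends on x. Each occurrence of y therefore brings in a y' = dy/dx via the chain rule.

With F(x, y) equal to the left-hand side minus the right, differentiate F term by term:
  d/dx[(x + 3)^2] = 2x + 6
  d/dx[(y + 4)^2] = 2·y'(y + 4)
  d/dx[-36] = 0
Adding these up, d/dx[F] = 0 becomes
  (2x + 6) + (2y + 8)·y' = 0,
so isolating y',
  dy/dx = -(2x + 6)/(2y + 8) = (-x - 3)/(y + 4)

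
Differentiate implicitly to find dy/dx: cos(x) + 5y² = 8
Differentiate both sides with respect to x, treating y as y(x). By the chain rule, any term containing y contributes a factor of y' = dy/dx when we differentiate it.

Move every term to one side and write the relation as F(x, y) = 0. Term by term,
  d/dx[5y^2] = 10y·y'
  d/dx[cos(x)] = -sin(x)
  d/dx[-8] = 0

The pieces without y' make up ∂F/∂x and the coefficient of y' is ∂F/∂y:
  ∂F/∂x = -sin(x),
  ∂F/∂y = 10y.

Since d/dx[F] = ∂F/∂x + (∂F/∂y)·y' = 0, solve for y':
  (∂F/∂y)·y' = -∂F/∂x
  dy/dx = -(∂F/∂x)/(∂F/∂y) = -(-sin(x))/(10y) = sin(x)/(10y)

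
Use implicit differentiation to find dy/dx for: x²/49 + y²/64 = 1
Take d/dx of both sides. Since y is implicitly a function of x, the chain rule attaches a y' = dy/dx factor whenever we differentiate through y.

Set F(x, y) = (left side) − (right side), so the curve is F = 0. Differentiating each term of F:
  d/dx[x^2/49] = 2x/49
  d/dx[y^2/64] = y·y'/32
  d/dx[-1] = 0

Collecting, the y'-free part is the partial derivative in x and the y' coefficient is the partial derivative in y:
  ∂F/∂x = 2x/49
  ∂F/∂y = y/32

so d/dx[F(x, y(x))] = ∂F/∂x + (∂F/∂y)·y' = 0. Rearranging,
  dy/dx = -(∂F/∂x)/(∂F/∂y) = -(2x/49)/(y/32) = -64x/(49y)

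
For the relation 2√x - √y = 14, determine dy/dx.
Take d/dx of both sides. Since y is implicitly a function of x, the chain rule attaches a y' = dy/dx factor whenever we differentiate through y.

Set F(x, y) = (left side) − (right side), so the curve is F = 0. Differentiating each term of F:
  d/dx[2√(x)] = 1/√(x)
  d/dx[-√(y)] = -y'/(2√(y))
  d/dx[-14] = 0

Collecting, the y'-free part is the partial derivative in x and the y' coefficient is the partial derivative in y:
  ∂F/∂x = 1/√(x)
  ∂F/∂y = -1/(2√(y))

so d/dx[F(x, y(x))] = ∂F/∂x + (∂F/∂y)·y' = 0. Rearranging,
  dy/dx = -(∂F/∂x)/(∂F/∂y) = -(1/√(x))/(-1/(2√(y))) = 2√(y)/√(x)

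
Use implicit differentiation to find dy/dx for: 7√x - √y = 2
Differentiate both sides with respect to x, treating y as y(x). By the chain rule, any term containing y contributes a factor of y' = dy/dx when we differentiate it.

Move every term to one side and write the relation as F(x, y) = 0. Term by term,
  d/dx[7√(x)] = 7/(2√(x))
  d/dx[-√(y)] = -y'/(2√(y))
  d/dx[-2] = 0

The pieces without y' make up ∂F/∂x and the coefficient of y' is ∂F/∂y:
  ∂F/∂x = 7/(2√(x)),
  ∂F/∂y = -1/(2√(y)).

Since d/dx[F] = ∂F/∂x + (∂F/∂y)·y' = 0, solve for y':
  (∂F/∂y)·y' = -∂F/∂x
  dy/dx = -(∂F/∂x)/(∂F/∂y) = -(7/(2√(x)))/(-1/(2√(y))) = 7√(y)/√(x)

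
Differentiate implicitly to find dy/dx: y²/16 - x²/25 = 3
Apply d/dx to both sides, remembering that y depends on x. Each occurrence of y therefore brings in a y' = dy/dx via the chain rule.

With F(x, y) equal to the left-hand side minus the right, differentiate F term by term:
  d/dx[-x^2/25] = -2x/25
  d/dx[y^2/16] = y·y'/8
  d/dx[-3] = 0
Adding these up, d/dx[F] = 0 becomes
  (-2x/25) + (y/8)·y' = 0,
so isolating y',
  dy/dx = -(-2x/25)/(y/8) = 16x/(25y)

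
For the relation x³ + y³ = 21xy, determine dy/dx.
Differentiate the relation implicitly: treat y = y(x) and apply the chain rule, so every y-derivative picks up a y' = dy/dx factor.

With everything moved to the left-hand side, differentiate term by term:
  d/dx[x^3] = 3x^2
  d/dx[-21xy] = -21x·y' - 21y
  d/dx[y^3] = 3y^2·y'

Separating the contributions that come from x directly and those that come through y:
  without y':      3x^2 - 21y
  multiplying y':  -21x + 3y^2

so (3x^2 - 21y) + (-21x + 3y^2)·y' = 0, and therefore
  dy/dx = -(3x^2 - 21y)/(-21x + 3y^2) = (x^2 - 7y)/(7x - y^2)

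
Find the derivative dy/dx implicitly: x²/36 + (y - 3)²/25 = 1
Differentiate the relation implicitly: treat y = y(x) and apply the chain rule, so every y-derivative picks up a y' = dy/dx factor.

With everything moved to the left-hand side, differentiate term by term:
  d/dx[x^2/36] = x/18
  d/dx[(y - 3)^2/25] = 2·y'(y - 3)/25
  d/dx[-1] = 0

Separating the contributions that come from x directly and those that come through y:
  without y':      x/18
  multiplying y':  2y/25 - 6/25

so (x/18) + (2y/25 - 6/25)·y' = 0, and therefore
  dy/dx = -(x/18)/(2y/25 - 6/25)
        = -(x/18)/(2(y - 3)/25) = -25x/(36y - 108)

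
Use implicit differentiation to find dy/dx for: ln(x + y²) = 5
Differentiate both sides with respect to x, treating y as y(x). By the chain rule, any term containing y contributes a factor of y' = dy/dx when we differentiate it.

Move every term to one side and write the relation as F(x, y) = 0. Term by term,
  d/dx[ln(x + y^2)] = (2y·y' + 1)/(x + y^2)
  d/dx[-5] = 0

The pieces without y' make up ∂F/∂x and the coefficient of y' is ∂F/∂y:
  ∂F/∂x = 1/(x + y^2),
  ∂F/∂y = 2y/(x + y^2).

Since d/dx[F] = ∂F/∂x + (∂F/∂y)·y' = 0, solve for y':
  (∂F/∂y)·y' = -∂F/∂x
  dy/dx = -(∂F/∂x)/(∂F/∂y) = -(1/(x + y^2))/(2y/(x + y^2)) = -1/(2y)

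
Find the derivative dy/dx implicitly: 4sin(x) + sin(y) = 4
Apply d/dx to both sides, remembering that y depends on x. Each occurrence of y therefore brings in a y' = dy/dx via the chain rule.

With F(x, y) equal to the left-hand side minus the right, differentiate F term by term:
  d/dx[4sin(x)] = 4cos(x)
  d/dx[sin(y)] = y'·cos(y)
  d/dx[-4] = 0
Adding these up, d/dx[F] = 0 becomes
  (4cos(x)) + (cos(y))·y' = 0,
so isolating y',
  dy/dx = -(4cos(x))/(cos(y)) = -4cos(x)/cos(y)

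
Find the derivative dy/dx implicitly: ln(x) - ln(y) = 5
Differentiate both sides with respect to x, treating y as y(x). By the chain rule, any term containing y contributes a factor of y' = dy/dx when we differentiate it.

Move every term to one side and write the relation as F(x, y) = 0. Term by term,
  d/dx[ln(x)] = 1/x
  d/dx[-ln(y)] = -y'/y
  d/dx[-5] = 0

The pieces without y' make up ∂F/∂x and the coefficient of y' is ∂F/∂y:
  ∂F/∂x = 1/x,
  ∂F/∂y = -1/y.

Since d/dx[F] = ∂F/∂x + (∂F/∂y)·y' = 0, solve for y':
  (∂F/∂y)·y' = -∂F/∂x
  dy/dx = -(∂F/∂x)/(∂F/∂y) = -(1/x)/(-1/y) = y/x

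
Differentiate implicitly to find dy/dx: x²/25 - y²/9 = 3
Differentiate the relation implicitly: treat y = y(x) and apply the chain rule, so every y-derivative picks up a y' = dy/dx factor.

With everything moved to the left-hand side, differentiate term by term:
  d/dx[x^2/25] = 2x/25
  d/dx[-y^2/9] = -2y·y'/9
  d/dx[-3] = 0

Separating the contributions that come from x directly and those that come through y:
  without y':      2x/25
  multiplying y':  -2y/9

so (2x/25) + (-2y/9)·y' = 0, and therefore
  dy/dx = -(2x/25)/(-2y/9) = 9x/(25y)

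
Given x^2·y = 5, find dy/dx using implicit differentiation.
Take d/dx of both sides. Since y is implicitly a function of x, the chain rule attaches a y' = dy/dx factor whenever we differentiate through y.

Set F(x, y) = (left side) − (right side), so the curve is F = 0. Differentiating each term of F:
  d/dx[x^2y] = x^2·y' + 2xy
  d/dx[-5] = 0

Collecting, the y'-free part is the partial derivative in x and the y' coefficient is the partial derivative in y:
  ∂F/∂x = 2xy
  ∂F/∂y = x^2

so d/dx[F(x, y(x))] = ∂F/∂x + (∂F/∂y)·y' = 0. Rearranging,
  dy/dx = -(∂F/∂x)/(∂F/∂y) = -(2xy)/(x^2) = -2y/x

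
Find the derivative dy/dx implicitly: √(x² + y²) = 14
Differentiate both sides with respect to x, treating y as y(x). By the chain rule, any term containing y contributes a factor of y' = dy/dx when we differentiate it.

Move every term to one side and write the relation as F(x, y) = 0. Term by term,
  d/dx[√(x^2 + y^2)] = (x + y·y')/√(x^2 + y^2)
  d/dx[-14] = 0

The pieces without y' make up ∂F/∂x and the coefficient of y' is ∂F/∂y:
  ∂F/∂x = x/√(x^2 + y^2),
  ∂F/∂y = y/√(x^2 + y^2).

Since d/dx[F] = ∂F/∂x + (∂F/∂y)·y' = 0, solve for y':
  (∂F/∂y)·y' = -∂F/∂x
  dy/dx = -(∂F/∂x)/(∂F/∂y) = -(x/√(x^2 + y^2))/(y/√(x^2 + y^2)) = -x/y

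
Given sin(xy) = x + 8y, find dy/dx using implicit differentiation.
Differentiate the relation implicitly: treat y = y(x) and apply the chain rule, so every y-derivative picks up a y' = dy/dx factor.

With everything moved to the left-hand side, differentiate term by term:
  d/dx[-x] = -1
  d/dx[-8y] = -8·y'
  d/dx[sin(xy)] = (x·y' + y)·cos(xy)

Separating the contributions that come from x directly and those that come through y:
  without y':      y·cos(xy) - 1
  multiplying y':  x·cos(xy) - 8

so (y·cos(xy) - 1) + (x·cos(xy) - 8)·y' = 0, and therefore
  dy/dx = -(y·cos(xy) - 1)/(x·cos(xy) - 8) = (-y·cos(xy) + 1)/(x·cos(xy) - 8)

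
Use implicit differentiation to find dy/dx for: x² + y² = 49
Differentiate the relation implicitly: treat y = y(x) and apply the chain rule, so every y-derivative picks up a y' = dy/dx factor.

With everything moved to the left-hand side, differentiate term by term:
  d/dx[x^2] = 2x
  d/dx[y^2] = 2y·y'
  d/dx[-49] = 0

Separating the contributions that come from x directly and those that come through y:
  without y':      2x
  multiplying y':  2y

so (2x) + (2y)·y' = 0, and therefore
  dy/dx = -(2x)/(2y) = -x/y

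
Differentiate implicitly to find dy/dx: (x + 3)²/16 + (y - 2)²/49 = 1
Differentiate both sides with respect to x, treating y as y(x). By the chain rule, any term containing y contributes a factor of y' = dy/dx when we differentiate it.

Move every term to one side and write the relation as F(x, y) = 0. Term by term,
  d/dx[(x + 3)^2/16] = x/8 + 3/8
  d/dx[(y - 2)^2/49] = 2·y'(y - 2)/49
  d/dx[-1] = 0

The pieces without y' make up ∂F/∂x and the coefficient of y' is ∂F/∂y:
  ∂F/∂x = x/8 + 3/8,
  ∂F/∂y = 2y/49 - 4/49.

Since d/dx[F] = ∂F/∂x + (∂F/∂y)·y' = 0, solve for y':
  (∂F/∂y)·y' = -∂F/∂x
  dy/dx = -(∂F/∂x)/(∂F/∂y) = -(x/8 + 3/8)/(2y/49 - 4/49)
        = -((x + 3)/8)/(2(y - 2)/49) = 49(-x - 3)/(16(y - 2))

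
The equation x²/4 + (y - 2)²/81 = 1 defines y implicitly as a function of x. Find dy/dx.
Take d/dx of both sides. Since y is implicitly a function of x, the chain rule attaches a y' = dy/dx factor whenever we differentiate through y.

Set F(x, y) = (left side) − (right side), so the curve is F = 0. Differentiating each term of F:
  d/dx[x^2/4] = x/2
  d/dx[(y - 2)^2/81] = 2·y'(y - 2)/81
  d/dx[-1] = 0

Collecting, the y'-free part is the partial derivative in x and the y' coefficient is the partial derivative in y:
  ∂F/∂x = x/2
  ∂F/∂y = 2y/81 - 4/81

so d/dx[F(x, y(x))] = ∂F/∂x + (∂F/∂y)·y' = 0. Rearranging,
  dy/dx = -(∂F/∂x)/(∂F/∂y) = -(x/2)/(2y/81 - 4/81)
        = -(x/2)/(2(y - 2)/81) = -81x/(4y - 8)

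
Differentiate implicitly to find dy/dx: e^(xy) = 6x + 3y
Apply d/dx to both sides, remembering that y depends on x. Each occurrence of y therefore brings in a y' = dy/dx via the chain rule.

With F(x, y) equal to the left-hand side minus the right, differentiate F term by term:
  d/dx[-6x] = -6
  d/dx[-3y] = -3·y'
  d/dx[e^(xy)] = (x·y' + y)·e^(xy)
Adding these up, d/dx[F] = 0 becomes
  (y·e^(xy) - 6) + (x·e^(xy) - 3)·y' = 0,
so isolating y',
  dy/dx = -(y·e^(xy) - 6)/(x·e^(xy) - 3) = (-y·e^(xy) + 6)/(x·e^(xy) - 3)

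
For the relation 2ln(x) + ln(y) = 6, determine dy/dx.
Differentiate both sides with respect to x, treating y as y(x). By the chain rule, any term containing y contributes a factor of y' = dy/dx when we differentiate it.

Move every term to one side and write the relation as F(x, y) = 0. Term by term,
  d/dx[2ln(x)] = 2/x
  d/dx[ln(y)] = y'/y
  d/dx[-6] = 0

The pieces without y' make up ∂F/∂x and the coefficient of y' is ∂F/∂y:
  ∂F/∂x = 2/x,
  ∂F/∂y = 1/y.

Since d/dx[F] = ∂F/∂x + (∂F/∂y)·y' = 0, solve for y':
  (∂F/∂y)·y' = -∂F/∂x
  dy/dx = -(∂F/∂x)/(∂F/∂y) = -(2/x)/(1/y) = -2y/x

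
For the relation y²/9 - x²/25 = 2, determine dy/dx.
Differentiate the relation implicitly: treat y = y(x) and apply the chain rule, so every y-derivative picks up a y' = dy/dx factor.

With everything moved to the left-hand side, differentiate term by term:
  d/dx[-x^2/25] = -2x/25
  d/dx[y^2/9] = 2y·y'/9
  d/dx[-2] = 0

Separating the contributions that come from x directly and those that come through y:
  without y':      -2x/25
  multiplying y':  2y/9

so (-2x/25) + (2y/9)·y' = 0, and therefore
  dy/dx = -(-2x/25)/(2y/9) = 9x/(25y)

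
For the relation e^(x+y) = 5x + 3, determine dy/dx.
Differentiate the relation implicitly: treat y = y(x) and apply the chain rule, so every y-derivative picks up a y' = dy/dx factor.

With everything moved to the left-hand side, differentiate term by term:
  d/dx[-5x] = -5
  d/dx[e^(x + y)] = (y' + 1)·e^(x + y)
  d/dx[-3] = 0

Separating the contributions that come from x directly and those that come through y:
  without y':      e^(x + y) - 5
  multiplying y':  e^(x + y)

so (e^(x + y) - 5) + (e^(x + y))·y' = 0, and therefore
  dy/dx = -(e^(x + y) - 5)/(e^(x + y)) = 5e^(-x - y) - 1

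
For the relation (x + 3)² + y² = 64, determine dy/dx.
Take d/dx of both sides. Since y is implicitly a function of x, the chain rule attaches a y' = dy/dx factor whenever we differentiate through y.

Set F(x, y) = (left side) − (right side), so the curve is F = 0. Differentiating each term of F:
  d/dx[y^2] = 2y·y'
  d/dx[(x + 3)^2] = 2x + 6
  d/dx[-64] = 0

Collecting, the y'-free part is the partial derivative in x and the y' coefficient is the partial derivative in y:
  ∂F/∂x = 2x + 6
  ∂F/∂y = 2y

so d/dx[F(x, y(x))] = ∂F/∂x + (∂F/∂y)·y' = 0. Rearranging,
  dy/dx = -(∂F/∂x)/(∂F/∂y) = -(2x + 6)/(2y) = (-x - 3)/y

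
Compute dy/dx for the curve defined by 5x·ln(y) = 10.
Apply d/dx to both sides, remembering that y depends on x. Each occurrence of y therefore brings in a y' = dy/dx via the chain rule.

With F(x, y) equal to the left-hand side minus the right, differentiate F term by term:
  d/dx[5x·ln(y)] = 5x·y'/y + 5ln(y)
  d/dx[-10] = 0
Adding these up, d/dx[F] = 0 becomes
  (5ln(y)) + (5x/y)·y' = 0,
so isolating y',
  dy/dx = -(5ln(y))/(5x/y) = -y·ln(y)/x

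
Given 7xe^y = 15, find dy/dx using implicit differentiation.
Apply d/dx to both sides, remembering that y depends on x. Each occurrence of y therefore brings in a y' = dy/dx via the chain rule.

With F(x, y) equal to the left-hand side minus the right, differentiate F term by term:
  d/dx[7x·e^(y)] = 7x·y'·e^(y) + 7e^(y)
  d/dx[-15] = 0
Adding these up, d/dx[F] = 0 becomes
  (7e^(y)) + (7x·e^(y))·y' = 0,
so isolating y',
  dy/dx = -(7e^(y))/(7x·e^(y)) = -1/x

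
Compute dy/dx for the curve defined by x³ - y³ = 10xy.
Take d/dx of both sides. Since y is implicitly a function of x, the chain rule attaches a y' = dy/dx factor whenever we differentiate through y.

Set F(x, y) = (left side) − (right side), so the curve is F = 0. Differentiating each term of F:
  d/dx[x^3] = 3x^2
  d/dx[-10xy] = -10x·y' - 10y
  d/dx[-y^3] = -3y^2·y'

Collecting, the y'-free part is the partial derivative in x and the y' coefficient is the partial derivative in y:
  ∂F/∂x = 3x^2 - 10y
  ∂F/∂y = -10x - 3y^2

so d/dx[F(x, y(x))] = ∂F/∂x + (∂F/∂y)·y' = 0. Rearranging,
  dy/dx = -(∂F/∂x)/(∂F/∂y) = -(3x^2 - 10y)/(-10x - 3y^2) = (3x^2 - 10y)/(10x + 3y^2)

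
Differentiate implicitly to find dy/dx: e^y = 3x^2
Differentiate the relation implicitly: treat y = y(x) and apply the chain rule, so every y-derivative picks up a y' = dy/dx factor.

With everything moved to the left-hand side, differentiate term by term:
  d/dx[-3x^2] = -6x
  d/dx[e^(y)] = y'·e^(y)

Separating the contributions that come from x directly and those that come through y:
  without y':      -6x
  multiplying y':  e^(y)

so (-6x) + (e^(y))·y' = 0, and therefore
  dy/dx = -(-6x)/(e^(y)) = 6x·e^(-y)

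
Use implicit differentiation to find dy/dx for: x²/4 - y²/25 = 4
Take d/dx of both sides. Since y is implicitly a function of x, the chain rule attaches a y' = dy/dx factor whenever we differentiate through y.

Set F(x, y) = (left side) − (right side), so the curve is F = 0. Differentiating each term of F:
  d/dx[x^2/4] = x/2
  d/dx[-y^2/25] = -2y·y'/25
  d/dx[-4] = 0

Collecting, the y'-free part is the partial derivative in x and the y' coefficient is the partial derivative in y:
  ∂F/∂x = x/2
  ∂F/∂y = -2y/25

so d/dx[F(x, y(x))] = ∂F/∂x + (∂F/∂y)·y' = 0. Rearranging,
  dy/dx = -(∂F/∂x)/(∂F/∂y) = -(x/2)/(-2y/25) = 25x/(4y)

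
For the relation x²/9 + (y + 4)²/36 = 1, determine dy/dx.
Differentiate the relation implicitly: treat y = y(x) and apply the chain rule, so every y-derivative picks up a y' = dy/dx factor.

With everything moved to the left-hand side, differentiate term by term:
  d/dx[x^2/9] = 2x/9
  d/dx[(y + 4)^2/36] = y'(y + 4)/18
  d/dx[-1] = 0

Separating the contributions that come from x directly and those that come through y:
  without y':      2x/9
  multiplying y':  y/18 + 2/9

so (2x/9) + (y/18 + 2/9)·y' = 0, and therefore
  dy/dx = -(2x/9)/(y/18 + 2/9)
        = -(2x/9)/((y + 4)/18) = -4x/(y + 4)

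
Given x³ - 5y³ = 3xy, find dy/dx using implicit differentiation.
Take d/dx of both sides. Since y is implicitly a function of x, the chain rule attaches a y' = dy/dx factor whenever we differentiate through y.

Set F(x, y) = (left side) − (right side), so the curve is F = 0. Differentiating each term of F:
  d/dx[x^3] = 3x^2
  d/dx[-3xy] = -3x·y' - 3y
  d/dx[-5y^3] = -15y^2·y'

Collecting, the y'-free part is the partial derivative in x and the y' coefficient is the partial derivative in y:
  ∂F/∂x = 3x^2 - 3y
  ∂F/∂y = -3x - 15y^2

so d/dx[F(x, y(x))] = ∂F/∂x + (∂F/∂y)·y' = 0. Rearranging,
  dy/dx = -(∂F/∂x)/(∂F/∂y) = -(3x^2 - 3y)/(-3x - 15y^2) = (x^2 - y)/(x + 5y^2)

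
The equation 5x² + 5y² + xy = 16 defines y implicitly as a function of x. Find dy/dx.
Take d/dx of both sides. Since y is implicitly a function of x, the chain rule attaches a y' = dy/dx factor whenever we differentiate through y.

Set F(x, y) = (left side) − (right side), so the curve is F = 0. Differentiating each term of F:
  d/dx[5x^2] = 10x
  d/dx[xy] = x·y' + y
  d/dx[5y^2] = 10y·y'
  d/dx[-16] = 0

Collecting, the y'-free part is the partial derivative in x and the y' coefficient is the partial derivative in y:
  ∂F/∂x = 10x + y
  ∂F/∂y = x + 10y

so d/dx[F(x, y(x))] = ∂F/∂x + (∂F/∂y)·y' = 0. Rearranging,
  dy/dx = -(∂F/∂x)/(∂F/∂y) = -(10x + y)/(x + 10y) = (-10x - y)/(x + 10y)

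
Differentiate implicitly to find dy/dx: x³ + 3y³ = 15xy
Differentiate the relation implicitly: treat y = y(x) and apply the chain rule, so every y-derivative picks up a y' = dy/dx factor.

With everything moved to the left-hand side, differentiate term by term:
  d/dx[x^3] = 3x^2
  d/dx[-15xy] = -15x·y' - 15y
  d/dx[3y^3] = 9y^2·y'

Separating the contributions that come from x directly and those that come through y:
  without y':      3x^2 - 15y
  multiplying y':  -15x + 9y^2

so (3x^2 - 15y) + (-15x + 9y^2)·y' = 0, and therefore
  dy/dx = -(3x^2 - 15y)/(-15x + 9y^2) = (x^2 - 5y)/(5x - 3y^2)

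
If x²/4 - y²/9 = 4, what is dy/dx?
Differentiate the relation implicitly: treat y = y(x) and apply the chain rule, so every y-derivative picks up a y' = dy/dx factor.

With everything moved to the left-hand side, differentiate term by term:
  d/dx[x^2/4] = x/2
  d/dx[-y^2/9] = -2y·y'/9
  d/dx[-4] = 0

Separating the contributions that come from x directly and those that come through y:
  without y':      x/2
  multiplying y':  -2y/9

so (x/2) + (-2y/9)·y' = 0, and therefore
  dy/dx = -(x/2)/(-2y/9) = 9x/(4y)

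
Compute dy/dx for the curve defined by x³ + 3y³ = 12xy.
Apply d/dx to both sides, remembering that y depends on x. Each occurrence of y therefore brings in a y' = dy/dx via the chain rule.

With F(x, y) equal to the left-hand side minus the right, differentiate F term by term:
  d/dx[x^3] = 3x^2
  d/dx[-12xy] = -12x·y' - 12y
  d/dx[3y^3] = 9y^2·y'
Adding these up, d/dx[F] = 0 becomes
  (3x^2 - 12y) + (-12x + 9y^2)·y' = 0,
so isolating y',
  dy/dx = -(3x^2 - 12y)/(-12x + 9y^2) = (x^2 - 4y)/(4x - 3y^2)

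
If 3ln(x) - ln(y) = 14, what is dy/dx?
Differentiate both sides with respect to x, treating y as y(x). By the chain rule, any term containing y contributes a factor of y' = dy/dx when we differentiate it.

Move every term to one side and write the relation as F(x, y) = 0. Term by term,
  d/dx[3ln(x)] = 3/x
  d/dx[-ln(y)] = -y'/y
  d/dx[-14] = 0

The pieces without y' make up ∂F/∂x and the coefficient of y' is ∂F/∂y:
  ∂F/∂x = 3/x,
  ∂F/∂y = -1/y.

Since d/dx[F] = ∂F/∂x + (∂F/∂y)·y' = 0, solve for y':
  (∂F/∂y)·y' = -∂F/∂x
  dy/dx = -(∂F/∂x)/(∂F/∂y) = -(3/x)/(-1/y) = 3y/x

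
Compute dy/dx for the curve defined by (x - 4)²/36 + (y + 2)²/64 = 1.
Differentiate the relation implicitly: treat y = y(x) and apply the chain rule, so every y-derivative picks up a y' = dy/dx factor.

With everything moved to the left-hand side, differentiate term by term:
  d/dx[(x - 4)^2/36] = x/18 - 2/9
  d/dx[(y + 2)^2/64] = y'(y + 2)/32
  d/dx[-1] = 0

Separating the contributions that come from x directly and those that come through y:
  without y':      x/18 - 2/9
  multiplying y':  y/32 + 1/16

so (x/18 - 2/9) + (y/32 + 1/16)·y' = 0, and therefore
  dy/dx = -(x/18 - 2/9)/(y/32 + 1/16)
        = -((x - 4)/18)/((y + 2)/32) = 16(4 - x)/(9(y + 2))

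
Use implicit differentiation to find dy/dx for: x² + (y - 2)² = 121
Differentiate both sides with respect to x, treating y as y(x). By the chain rule, any term containing y contributes a factor of y' = dy/dx when we differentiate it.

Move every term to one side and write the relation as F(x, y) = 0. Term by term,
  d/dx[x^2] = 2x
  d/dx[(y - 2)^2] = 2·y'(y - 2)
  d/dx[-121] = 0

The pieces without y' make up ∂F/∂x and the coefficient of y' is ∂F/∂y:
  ∂F/∂x = 2x,
  ∂F/∂y = 2y - 4.

Since d/dx[F] = ∂F/∂x + (∂F/∂y)·y' = 0, solve for y':
  (∂F/∂y)·y' = -∂F/∂x
  dy/dx = -(∂F/∂x)/(∂F/∂y) = -(2x)/(2y - 4) = -x/(y - 2)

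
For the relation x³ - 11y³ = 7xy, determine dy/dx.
Differentiate the relation implicitly: treat y = y(x) and apply the chain rule, so every y-derivative picks up a y' = dy/dx factor.

With everything moved to the left-hand side, differentiate term by term:
  d/dx[x^3] = 3x^2
  d/dx[-7xy] = -7x·y' - 7y
  d/dx[-11y^3] = -33y^2·y'

Separating the contributions that come from x directly and those that come through y:
  without y':      3x^2 - 7y
  multiplying y':  -7x - 33y^2

so (3x^2 - 7y) + (-7x - 33y^2)·y' = 0, and therefore
  dy/dx = -(3x^2 - 7y)/(-7x - 33y^2) = (3x^2 - 7y)/(7x + 33y^2)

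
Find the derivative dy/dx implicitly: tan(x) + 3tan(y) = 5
Apply d/dx to both sides, remembering that y depends on x. Each occurrence of y therefore brings in a y' = dy/dx via the chain rule.

With F(x, y) equal to the left-hand side minus the right, differentiate F term by term:
  d/dx[tan(x)] = tan(x)^2 + 1
  d/dx[3tan(y)] = 3·y'(tan(y)^2 + 1)
  d/dx[-5] = 0
Adding these up, d/dx[F] = 0 becomes
  (tan(x)^2 + 1) + (3tan(y)^2 + 3)·y' = 0,
so isolating y',
  dy/dx = -(tan(x)^2 + 1)/(3tan(y)^2 + 3) = -cos(y)^2/(3cos(x)^2)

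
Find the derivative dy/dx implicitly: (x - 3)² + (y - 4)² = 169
Differentiate the relation implicitly: treat y = y(x) and apply the chain rule, so every y-derivative picks up a y' = dy/dx factor.

With everything moved to the left-hand side, differentiate term by term:
  d/dx[(x - 3)^2] = 2x - 6
  d/dx[(y - 4)^2] = 2·y'(y - 4)
  d/dx[-169] = 0

Separating the contributions that come from x directly and those that come through y:
  without y':      2x - 6
  multiplying y':  2y - 8

so (2x - 6) + (2y - 8)·y' = 0, and therefore
  dy/dx = -(2x - 6)/(2y - 8) = (3 - x)/(y - 4)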